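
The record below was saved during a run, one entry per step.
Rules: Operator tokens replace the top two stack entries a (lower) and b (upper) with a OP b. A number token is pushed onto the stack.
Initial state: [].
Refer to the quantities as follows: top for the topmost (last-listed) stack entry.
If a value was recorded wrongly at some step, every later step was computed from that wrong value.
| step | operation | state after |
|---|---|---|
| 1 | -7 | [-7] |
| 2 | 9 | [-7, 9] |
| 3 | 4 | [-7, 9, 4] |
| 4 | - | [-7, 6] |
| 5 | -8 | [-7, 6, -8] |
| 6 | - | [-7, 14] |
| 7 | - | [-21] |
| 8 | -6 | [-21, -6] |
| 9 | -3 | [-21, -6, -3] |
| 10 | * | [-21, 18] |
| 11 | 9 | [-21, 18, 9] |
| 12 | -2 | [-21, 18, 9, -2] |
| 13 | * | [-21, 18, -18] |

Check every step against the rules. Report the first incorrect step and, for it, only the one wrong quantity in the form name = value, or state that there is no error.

step 4, top = 5

Step 1: push -7: top = -7 — same as recorded.
Step 2: push 9: top = 9 — confirmed correct.
Step 3: push 4: top = 4 — verified.
Step 4: 9 - 4 = 5 — the entry is off here.
Step 4 is the first one off; corrected, top = 5.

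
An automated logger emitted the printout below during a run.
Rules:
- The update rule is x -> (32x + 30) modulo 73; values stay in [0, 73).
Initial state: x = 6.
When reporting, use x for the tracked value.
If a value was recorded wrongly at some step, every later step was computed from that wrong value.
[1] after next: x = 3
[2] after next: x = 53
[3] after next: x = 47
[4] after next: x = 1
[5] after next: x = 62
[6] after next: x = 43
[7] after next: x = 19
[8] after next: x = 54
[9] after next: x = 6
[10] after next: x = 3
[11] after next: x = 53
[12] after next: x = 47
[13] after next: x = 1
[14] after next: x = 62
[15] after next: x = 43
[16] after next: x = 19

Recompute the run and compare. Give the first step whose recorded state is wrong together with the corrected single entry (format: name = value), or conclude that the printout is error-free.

no error

Step 1: x = (32*6 + 30) mod 73 = 3 — no discrepancy.
Step 2: x = (32*3 + 30) mod 73 = 53 — matches.
Step 3: x = (32*53 + 30) mod 73 = 47 — exactly as logged.
Step 4: x = (32*47 + 30) mod 73 = 1 — no discrepancy.
Step 5: x = (32*1 + 30) mod 73 = 62 — verified.
Step 6: x = (32*62 + 30) mod 73 = 43 — verified.
Step 7: x = (32*43 + 30) mod 73 = 19 — agrees with the printout.
Step 8: x = (32*19 + 30) mod 73 = 54 — same as recorded.
Step 9: x = (32*54 + 30) mod 73 = 6 — no discrepancy.
Step 10: x = (32*6 + 30) mod 73 = 3 — same as recorded.
Step 11: x = (32*3 + 30) mod 73 = 53 — same as recorded.
Step 12: x = (32*53 + 30) mod 73 = 47 — in agreement.
Step 13: x = (32*47 + 30) mod 73 = 1 — consistent with the printout.
Step 14: x = (32*1 + 30) mod 73 = 62 — exactly as logged.
Step 15: x = (32*62 + 30) mod 73 = 43 — consistent with the printout.
Step 16: x = (32*43 + 30) mod 73 = 19 — agrees with the printout.
No step deviates from the rules.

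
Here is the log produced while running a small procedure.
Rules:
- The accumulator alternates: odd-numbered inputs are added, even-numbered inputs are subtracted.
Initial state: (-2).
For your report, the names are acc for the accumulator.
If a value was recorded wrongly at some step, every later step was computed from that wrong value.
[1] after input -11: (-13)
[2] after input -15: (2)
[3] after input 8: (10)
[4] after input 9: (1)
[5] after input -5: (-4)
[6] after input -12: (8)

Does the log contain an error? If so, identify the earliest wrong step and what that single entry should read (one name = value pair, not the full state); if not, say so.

no error

Step 1: acc = -2 + -11 = -13 — agrees with the log.
Step 2: acc = -13 - -15 = 2 — same as recorded.
Step 3: acc = 2 + 8 = 10 — verified.
Step 4: acc = 10 - 9 = 1 — exactly as logged.
Step 5: acc = 1 + -5 = -4 — verified.
Step 6: acc = -4 - -12 = 8 — in agreement.
Every step is consistent.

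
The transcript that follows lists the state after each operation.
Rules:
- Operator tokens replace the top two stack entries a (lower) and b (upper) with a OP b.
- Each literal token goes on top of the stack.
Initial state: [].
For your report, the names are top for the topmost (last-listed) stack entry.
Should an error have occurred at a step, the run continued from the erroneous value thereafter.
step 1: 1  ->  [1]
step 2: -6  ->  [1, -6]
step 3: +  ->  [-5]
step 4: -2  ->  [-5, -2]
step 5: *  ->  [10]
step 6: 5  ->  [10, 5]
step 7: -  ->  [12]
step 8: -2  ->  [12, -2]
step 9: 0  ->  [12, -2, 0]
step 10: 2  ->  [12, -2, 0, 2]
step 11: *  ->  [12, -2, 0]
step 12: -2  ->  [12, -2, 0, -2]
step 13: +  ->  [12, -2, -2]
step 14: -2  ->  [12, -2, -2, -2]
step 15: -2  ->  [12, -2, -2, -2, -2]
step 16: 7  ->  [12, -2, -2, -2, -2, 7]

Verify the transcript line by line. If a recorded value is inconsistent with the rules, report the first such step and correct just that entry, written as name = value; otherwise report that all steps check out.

Recomputing the run from the initial state:
step 1: [1]
step 2: [1, -6]
step 3: [-5]
step 4: [-5, -2]
step 5: [10]
step 6: [10, 5]
step 7: [5]
step 8: [5, -2]
step 9: [5, -2, 0]
step 10: [5, -2, 0, 2]
step 11: [5, -2, 0]
step 12: [5, -2, 0, -2]
step 13: [5, -2, -2]
step 14: [5, -2, -2, -2]
step 15: [5, -2, -2, -2, -2]
step 16: [5, -2, -2, -2, -2, 7]
The first disagreement with the transcript is at step 7, where the value should be top = 5.

step 7, top = 5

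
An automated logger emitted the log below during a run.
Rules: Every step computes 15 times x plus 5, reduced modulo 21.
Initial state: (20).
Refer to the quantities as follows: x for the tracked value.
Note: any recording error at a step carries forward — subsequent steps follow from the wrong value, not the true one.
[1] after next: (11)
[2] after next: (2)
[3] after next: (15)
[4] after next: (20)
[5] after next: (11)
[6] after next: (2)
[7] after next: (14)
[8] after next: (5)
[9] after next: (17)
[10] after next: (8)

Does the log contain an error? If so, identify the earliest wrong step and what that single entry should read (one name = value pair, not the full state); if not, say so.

step 3, x = 14

Step 1: x = (15*20 + 5) mod 21 = 11 — verified.
Step 2: x = (15*11 + 5) mod 21 = 2 — consistent with the log.
Step 3: x = (15*2 + 5) mod 21 = 14 — first mismatch against the log.
The earliest wrong entry is at step 3: it should read x = 14.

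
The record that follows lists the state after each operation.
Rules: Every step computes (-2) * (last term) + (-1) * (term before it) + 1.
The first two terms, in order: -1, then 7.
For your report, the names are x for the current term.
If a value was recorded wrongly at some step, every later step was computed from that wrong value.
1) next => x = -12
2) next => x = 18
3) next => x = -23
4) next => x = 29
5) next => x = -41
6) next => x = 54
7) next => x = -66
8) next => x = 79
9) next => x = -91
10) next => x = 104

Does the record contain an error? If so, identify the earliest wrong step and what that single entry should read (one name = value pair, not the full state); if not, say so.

step 1: x = -2*(7) + (-1)*(-1) + (1) = -12 -> same as recorded
step 2: x = -2*(-12) + (-1)*(7) + (1) = 18 -> verified
step 3: x = -2*(18) + (-1)*(-12) + (1) = -23 -> agrees with the record
step 4: x = -2*(-23) + (-1)*(18) + (1) = 29 -> checks out
step 5: x = -2*(29) + (-1)*(-23) + (1) = -34 -> first mismatch against the record
Conclusion: step 5 carries the first error; the entry should be x = -34.

step 5, x = -34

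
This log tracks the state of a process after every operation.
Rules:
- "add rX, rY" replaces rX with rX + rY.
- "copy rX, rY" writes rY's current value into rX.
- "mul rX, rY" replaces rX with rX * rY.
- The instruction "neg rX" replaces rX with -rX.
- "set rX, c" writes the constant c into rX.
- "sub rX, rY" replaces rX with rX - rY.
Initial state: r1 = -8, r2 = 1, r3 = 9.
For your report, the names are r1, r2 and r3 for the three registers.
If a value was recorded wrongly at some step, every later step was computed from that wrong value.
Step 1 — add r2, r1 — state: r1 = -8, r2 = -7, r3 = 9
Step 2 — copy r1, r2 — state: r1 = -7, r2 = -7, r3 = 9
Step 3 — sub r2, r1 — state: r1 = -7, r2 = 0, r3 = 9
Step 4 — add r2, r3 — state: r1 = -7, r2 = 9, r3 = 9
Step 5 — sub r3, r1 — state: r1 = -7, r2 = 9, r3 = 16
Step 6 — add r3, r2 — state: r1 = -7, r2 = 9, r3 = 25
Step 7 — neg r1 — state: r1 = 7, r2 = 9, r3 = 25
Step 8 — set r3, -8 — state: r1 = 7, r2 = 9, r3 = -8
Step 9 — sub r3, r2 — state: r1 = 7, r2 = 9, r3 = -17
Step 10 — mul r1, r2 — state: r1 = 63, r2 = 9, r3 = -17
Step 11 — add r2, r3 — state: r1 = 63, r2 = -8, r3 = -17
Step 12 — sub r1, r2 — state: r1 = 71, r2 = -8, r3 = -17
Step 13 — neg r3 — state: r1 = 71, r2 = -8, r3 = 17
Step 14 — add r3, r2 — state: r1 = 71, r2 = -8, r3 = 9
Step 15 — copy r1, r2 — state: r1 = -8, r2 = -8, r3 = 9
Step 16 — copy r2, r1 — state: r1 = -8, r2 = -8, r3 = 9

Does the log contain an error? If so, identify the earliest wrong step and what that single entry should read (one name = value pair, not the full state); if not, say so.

Recomputing the run from the initial state:
step 1: r1 = -8, r2 = -7, r3 = 9
step 2: r1 = -7, r2 = -7, r3 = 9
step 3: r1 = -7, r2 = 0, r3 = 9
step 4: r1 = -7, r2 = 9, r3 = 9
step 5: r1 = -7, r2 = 9, r3 = 16
step 6: r1 = -7, r2 = 9, r3 = 25
step 7: r1 = 7, r2 = 9, r3 = 25
step 8: r1 = 7, r2 = 9, r3 = -8
step 9: r1 = 7, r2 = 9, r3 = -17
step 10: r1 = 63, r2 = 9, r3 = -17
step 11: r1 = 63, r2 = -8, r3 = -17
step 12: r1 = 71, r2 = -8, r3 = -17
step 13: r1 = 71, r2 = -8, r3 = 17
step 14: r1 = 71, r2 = -8, r3 = 9
step 15: r1 = -8, r2 = -8, r3 = 9
step 16: r1 = -8, r2 = -8, r3 = 9
This matches the log at every step.

no error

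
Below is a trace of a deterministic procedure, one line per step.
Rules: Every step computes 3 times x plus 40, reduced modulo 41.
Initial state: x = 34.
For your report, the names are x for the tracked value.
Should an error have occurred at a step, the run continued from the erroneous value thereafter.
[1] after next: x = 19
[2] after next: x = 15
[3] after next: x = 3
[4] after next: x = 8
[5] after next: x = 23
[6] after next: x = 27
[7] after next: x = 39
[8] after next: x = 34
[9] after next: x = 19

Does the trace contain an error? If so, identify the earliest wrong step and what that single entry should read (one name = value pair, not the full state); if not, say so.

1. x = (3*34 + 40) mod 41 = 19 (verified)
2. x = (3*19 + 40) mod 41 = 15 (same as recorded)
3. x = (3*15 + 40) mod 41 = 3 (agrees with the trace)
4. x = (3*3 + 40) mod 41 = 8 (no discrepancy)
5. x = (3*8 + 40) mod 41 = 23 (matches)
6. x = (3*23 + 40) mod 41 = 27 (checks out)
7. x = (3*27 + 40) mod 41 = 39 (exactly as logged)
8. x = (3*39 + 40) mod 41 = 34 (consistent with the trace)
9. x = (3*34 + 40) mod 41 = 19 (confirmed correct)
Every step is consistent.

no error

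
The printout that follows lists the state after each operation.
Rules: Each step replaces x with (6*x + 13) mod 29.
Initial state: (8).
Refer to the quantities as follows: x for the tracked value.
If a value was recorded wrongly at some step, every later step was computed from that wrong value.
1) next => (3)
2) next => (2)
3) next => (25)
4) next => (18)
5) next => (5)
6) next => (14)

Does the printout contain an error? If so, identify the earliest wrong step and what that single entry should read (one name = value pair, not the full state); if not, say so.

Recomputing the run from the initial state:
step 1: x = 3
step 2: x = 2
step 3: x = 25
step 4: x = 18
step 5: x = 5
step 6: x = 14
This matches the printout at every step.

no error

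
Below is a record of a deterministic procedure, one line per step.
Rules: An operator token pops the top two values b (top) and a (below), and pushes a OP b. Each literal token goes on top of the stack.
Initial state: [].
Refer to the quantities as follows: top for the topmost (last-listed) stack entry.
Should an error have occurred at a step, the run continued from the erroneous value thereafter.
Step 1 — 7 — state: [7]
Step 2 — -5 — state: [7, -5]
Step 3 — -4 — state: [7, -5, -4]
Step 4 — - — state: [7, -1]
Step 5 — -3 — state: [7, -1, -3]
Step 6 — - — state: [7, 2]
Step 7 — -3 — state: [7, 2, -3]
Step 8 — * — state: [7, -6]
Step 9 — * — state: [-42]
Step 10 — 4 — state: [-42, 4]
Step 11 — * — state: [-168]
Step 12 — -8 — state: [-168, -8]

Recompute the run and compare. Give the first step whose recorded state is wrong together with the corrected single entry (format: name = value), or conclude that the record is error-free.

Recomputing the run from the initial state:
step 1: [7]
step 2: [7, -5]
step 3: [7, -5, -4]
step 4: [7, -1]
step 5: [7, -1, -3]
step 6: [7, 2]
step 7: [7, 2, -3]
step 8: [7, -6]
step 9: [-42]
step 10: [-42, 4]
step 11: [-168]
step 12: [-168, -8]
This matches the record at every step.

no error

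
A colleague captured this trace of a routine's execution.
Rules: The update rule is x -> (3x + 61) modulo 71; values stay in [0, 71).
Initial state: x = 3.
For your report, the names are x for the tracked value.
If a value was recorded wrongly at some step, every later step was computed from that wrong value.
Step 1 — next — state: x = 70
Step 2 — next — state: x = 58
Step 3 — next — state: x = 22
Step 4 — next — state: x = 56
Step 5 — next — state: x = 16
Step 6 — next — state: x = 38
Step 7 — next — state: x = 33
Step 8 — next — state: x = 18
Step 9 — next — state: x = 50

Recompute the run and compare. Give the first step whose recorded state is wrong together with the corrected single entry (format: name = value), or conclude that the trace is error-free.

step 9, x = 44

Recomputing the run from the initial state:
step 1: x = 70
step 2: x = 58
step 3: x = 22
step 4: x = 56
step 5: x = 16
step 6: x = 38
step 7: x = 33
step 8: x = 18
step 9: x = 44
The first disagreement with the trace is at step 9, where the value should be x = 44.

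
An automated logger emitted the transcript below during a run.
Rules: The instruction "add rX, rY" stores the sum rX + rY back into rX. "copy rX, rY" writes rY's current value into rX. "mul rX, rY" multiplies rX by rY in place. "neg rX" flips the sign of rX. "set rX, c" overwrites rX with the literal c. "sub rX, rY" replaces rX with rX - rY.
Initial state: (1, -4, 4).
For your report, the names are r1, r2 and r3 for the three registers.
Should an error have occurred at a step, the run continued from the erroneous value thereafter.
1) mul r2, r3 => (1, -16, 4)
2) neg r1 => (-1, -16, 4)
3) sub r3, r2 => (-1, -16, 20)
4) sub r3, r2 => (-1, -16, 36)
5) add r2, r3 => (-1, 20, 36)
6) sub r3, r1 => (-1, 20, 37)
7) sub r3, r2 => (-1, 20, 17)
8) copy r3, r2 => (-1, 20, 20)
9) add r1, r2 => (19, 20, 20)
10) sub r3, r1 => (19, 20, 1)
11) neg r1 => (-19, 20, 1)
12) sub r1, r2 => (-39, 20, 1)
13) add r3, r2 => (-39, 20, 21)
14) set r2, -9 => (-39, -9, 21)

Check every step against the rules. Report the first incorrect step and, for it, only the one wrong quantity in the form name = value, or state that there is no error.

no error

1. r2 = -4 * 4 = -16 (verified)
2. r1 = -(1) = -1 (consistent with the transcript)
3. r3 = 4 - -16 = 20 (in agreement)
4. r3 = 20 - -16 = 36 (confirmed correct)
5. r2 = -16 + 36 = 20 (same as recorded)
6. r3 = 36 - -1 = 37 (matches)
7. r3 = 37 - 20 = 17 (checks out)
8. r3 = 20 (verified)
9. r1 = -1 + 20 = 19 (verified)
10. r3 = 20 - 19 = 1 (agrees with the transcript)
11. r1 = -(19) = -19 (in agreement)
12. r1 = -19 - 20 = -39 (confirmed correct)
13. r3 = 1 + 20 = 21 (exactly as logged)
14. r2 = -9 (verified)
No step deviates from the rules.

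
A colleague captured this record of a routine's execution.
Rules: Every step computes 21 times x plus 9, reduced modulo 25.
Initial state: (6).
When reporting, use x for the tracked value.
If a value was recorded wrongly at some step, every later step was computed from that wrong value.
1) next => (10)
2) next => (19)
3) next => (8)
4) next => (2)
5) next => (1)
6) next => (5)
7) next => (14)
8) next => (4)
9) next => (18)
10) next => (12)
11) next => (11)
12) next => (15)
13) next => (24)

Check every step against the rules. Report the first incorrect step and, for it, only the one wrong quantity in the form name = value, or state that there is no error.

step 8, x = 3

Recomputing the run from the initial state:
step 1: x = 10
step 2: x = 19
step 3: x = 8
step 4: x = 2
step 5: x = 1
step 6: x = 5
step 7: x = 14
step 8: x = 3
step 9: x = 22
step 10: x = 21
step 11: x = 0
step 12: x = 9
step 13: x = 23
The first disagreement with the record is at step 8, where the value should be x = 3.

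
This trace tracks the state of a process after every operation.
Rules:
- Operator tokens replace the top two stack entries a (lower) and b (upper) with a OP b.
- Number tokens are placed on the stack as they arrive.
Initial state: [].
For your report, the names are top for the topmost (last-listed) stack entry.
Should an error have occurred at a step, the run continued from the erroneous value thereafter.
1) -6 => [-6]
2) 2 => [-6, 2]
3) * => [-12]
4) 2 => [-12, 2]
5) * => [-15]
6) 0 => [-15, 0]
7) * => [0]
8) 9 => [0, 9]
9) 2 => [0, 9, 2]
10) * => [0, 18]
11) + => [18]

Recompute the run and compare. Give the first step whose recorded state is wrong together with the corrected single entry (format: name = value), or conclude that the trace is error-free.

Recomputing the run from the initial state:
step 1: [-6]
step 2: [-6, 2]
step 3: [-12]
step 4: [-12, 2]
step 5: [-24]
step 6: [-24, 0]
step 7: [0]
step 8: [0, 9]
step 9: [0, 9, 2]
step 10: [0, 18]
step 11: [18]
The first disagreement with the trace is at step 5, where the value should be top = -24.

step 5, top = -24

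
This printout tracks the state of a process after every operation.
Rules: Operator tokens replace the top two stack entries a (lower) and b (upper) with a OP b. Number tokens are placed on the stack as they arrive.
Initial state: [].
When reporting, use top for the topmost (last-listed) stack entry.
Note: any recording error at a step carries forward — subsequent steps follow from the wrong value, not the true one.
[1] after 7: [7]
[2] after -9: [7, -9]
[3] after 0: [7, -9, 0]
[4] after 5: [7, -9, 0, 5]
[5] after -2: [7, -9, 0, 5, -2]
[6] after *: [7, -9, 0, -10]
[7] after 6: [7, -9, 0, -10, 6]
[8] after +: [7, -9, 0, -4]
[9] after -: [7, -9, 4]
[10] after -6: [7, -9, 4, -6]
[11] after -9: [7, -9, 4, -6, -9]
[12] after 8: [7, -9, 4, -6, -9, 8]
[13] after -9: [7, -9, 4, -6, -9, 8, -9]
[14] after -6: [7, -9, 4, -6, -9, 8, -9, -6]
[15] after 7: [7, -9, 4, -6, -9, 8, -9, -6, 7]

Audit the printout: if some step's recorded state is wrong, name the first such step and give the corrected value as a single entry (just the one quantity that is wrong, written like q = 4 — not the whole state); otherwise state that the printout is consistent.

no error

Recomputing the run from the initial state:
step 1: [7]
step 2: [7, -9]
step 3: [7, -9, 0]
step 4: [7, -9, 0, 5]
step 5: [7, -9, 0, 5, -2]
step 6: [7, -9, 0, -10]
step 7: [7, -9, 0, -10, 6]
step 8: [7, -9, 0, -4]
step 9: [7, -9, 4]
step 10: [7, -9, 4, -6]
step 11: [7, -9, 4, -6, -9]
step 12: [7, -9, 4, -6, -9, 8]
step 13: [7, -9, 4, -6, -9, 8, -9]
step 14: [7, -9, 4, -6, -9, 8, -9, -6]
step 15: [7, -9, 4, -6, -9, 8, -9, -6, 7]
This matches the printout at every step.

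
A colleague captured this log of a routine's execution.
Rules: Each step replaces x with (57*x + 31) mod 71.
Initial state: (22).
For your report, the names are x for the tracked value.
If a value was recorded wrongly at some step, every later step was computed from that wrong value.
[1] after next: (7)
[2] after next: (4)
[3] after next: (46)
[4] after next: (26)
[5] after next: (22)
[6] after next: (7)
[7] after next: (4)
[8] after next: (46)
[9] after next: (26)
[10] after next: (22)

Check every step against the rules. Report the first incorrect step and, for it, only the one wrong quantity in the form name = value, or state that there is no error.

no error

1. x = (57*22 + 31) mod 71 = 7 (matches)
2. x = (57*7 + 31) mod 71 = 4 (checks out)
3. x = (57*4 + 31) mod 71 = 46 (exactly as logged)
4. x = (57*46 + 31) mod 71 = 26 (agrees with the log)
5. x = (57*26 + 31) mod 71 = 22 (checks out)
6. x = (57*22 + 31) mod 71 = 7 (checks out)
7. x = (57*7 + 31) mod 71 = 4 (matches)
8. x = (57*4 + 31) mod 71 = 46 (exactly as logged)
9. x = (57*46 + 31) mod 71 = 26 (no discrepancy)
10. x = (57*26 + 31) mod 71 = 22 (confirmed correct)
Every step is consistent.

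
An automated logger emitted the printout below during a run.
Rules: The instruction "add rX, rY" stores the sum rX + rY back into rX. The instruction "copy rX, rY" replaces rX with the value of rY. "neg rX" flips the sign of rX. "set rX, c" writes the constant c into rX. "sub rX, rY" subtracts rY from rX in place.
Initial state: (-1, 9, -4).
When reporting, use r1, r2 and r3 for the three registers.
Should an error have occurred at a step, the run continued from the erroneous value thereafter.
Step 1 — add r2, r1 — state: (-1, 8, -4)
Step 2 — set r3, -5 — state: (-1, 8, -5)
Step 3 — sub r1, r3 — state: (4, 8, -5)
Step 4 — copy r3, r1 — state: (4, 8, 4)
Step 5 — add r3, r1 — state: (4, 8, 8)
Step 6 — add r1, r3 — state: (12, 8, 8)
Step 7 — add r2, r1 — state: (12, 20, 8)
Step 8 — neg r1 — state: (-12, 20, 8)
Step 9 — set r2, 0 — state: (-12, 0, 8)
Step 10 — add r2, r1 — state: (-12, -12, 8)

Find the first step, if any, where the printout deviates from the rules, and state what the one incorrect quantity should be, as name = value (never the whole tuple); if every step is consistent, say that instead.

step 1: r2 = 9 + -1 = 8 -> in agreement
step 2: r3 = -5 -> exactly as logged
step 3: r1 = -1 - -5 = 4 -> matches
step 4: r3 = 4 -> same as recorded
step 5: r3 = 4 + 4 = 8 -> no discrepancy
step 6: r1 = 4 + 8 = 12 -> agrees with the printout
step 7: r2 = 8 + 12 = 20 -> agrees with the printout
step 8: r1 = -(12) = -12 -> verified
step 9: r2 = 0 -> consistent with the printout
step 10: r2 = 0 + -12 = -12 -> matches
No step deviates from the rules.

no error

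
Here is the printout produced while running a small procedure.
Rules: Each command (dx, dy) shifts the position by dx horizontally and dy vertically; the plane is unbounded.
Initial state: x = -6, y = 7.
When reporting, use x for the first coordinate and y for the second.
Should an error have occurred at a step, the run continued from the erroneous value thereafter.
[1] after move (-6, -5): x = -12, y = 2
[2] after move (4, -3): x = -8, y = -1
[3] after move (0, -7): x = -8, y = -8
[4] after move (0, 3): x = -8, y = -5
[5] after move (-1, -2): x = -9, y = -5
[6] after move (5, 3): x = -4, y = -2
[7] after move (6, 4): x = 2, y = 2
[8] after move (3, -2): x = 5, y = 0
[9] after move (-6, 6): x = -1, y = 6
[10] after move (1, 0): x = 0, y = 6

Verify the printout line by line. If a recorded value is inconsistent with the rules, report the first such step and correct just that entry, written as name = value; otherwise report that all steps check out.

step 1: x = -6 + (-6) = -12, y = 7 + (-5) = 2 -> no discrepancy
step 2: x = -12 + (4) = -8, y = 2 + (-3) = -1 -> confirmed correct
step 3: x = -8 + (0) = -8, y = -1 + (-7) = -8 -> consistent with the printout
step 4: x = -8 + (0) = -8, y = -8 + (3) = -5 -> confirmed correct
step 5: x = -8 + (-1) = -9, y = -5 + (-2) = -7 -> a discrepancy with the printout
First incorrect step: 5; the correct value is y = -7.

step 5, y = -7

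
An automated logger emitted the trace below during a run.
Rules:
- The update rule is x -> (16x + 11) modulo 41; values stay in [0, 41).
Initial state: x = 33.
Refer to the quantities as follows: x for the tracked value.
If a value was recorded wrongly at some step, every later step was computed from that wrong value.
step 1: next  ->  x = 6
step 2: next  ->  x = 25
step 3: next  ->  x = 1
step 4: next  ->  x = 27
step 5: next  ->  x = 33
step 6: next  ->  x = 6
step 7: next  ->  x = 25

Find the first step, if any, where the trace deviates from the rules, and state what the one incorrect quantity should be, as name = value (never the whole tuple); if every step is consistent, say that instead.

Step 1: x = (16*33 + 11) mod 41 = 6 — same as recorded.
Step 2: x = (16*6 + 11) mod 41 = 25 — verified.
Step 3: x = (16*25 + 11) mod 41 = 1 — in agreement.
Step 4: x = (16*1 + 11) mod 41 = 27 — in agreement.
Step 5: x = (16*27 + 11) mod 41 = 33 — confirmed correct.
Step 6: x = (16*33 + 11) mod 41 = 6 — exactly as logged.
Step 7: x = (16*6 + 11) mod 41 = 25 — confirmed correct.
Each recorded entry agrees with the recomputation.

no error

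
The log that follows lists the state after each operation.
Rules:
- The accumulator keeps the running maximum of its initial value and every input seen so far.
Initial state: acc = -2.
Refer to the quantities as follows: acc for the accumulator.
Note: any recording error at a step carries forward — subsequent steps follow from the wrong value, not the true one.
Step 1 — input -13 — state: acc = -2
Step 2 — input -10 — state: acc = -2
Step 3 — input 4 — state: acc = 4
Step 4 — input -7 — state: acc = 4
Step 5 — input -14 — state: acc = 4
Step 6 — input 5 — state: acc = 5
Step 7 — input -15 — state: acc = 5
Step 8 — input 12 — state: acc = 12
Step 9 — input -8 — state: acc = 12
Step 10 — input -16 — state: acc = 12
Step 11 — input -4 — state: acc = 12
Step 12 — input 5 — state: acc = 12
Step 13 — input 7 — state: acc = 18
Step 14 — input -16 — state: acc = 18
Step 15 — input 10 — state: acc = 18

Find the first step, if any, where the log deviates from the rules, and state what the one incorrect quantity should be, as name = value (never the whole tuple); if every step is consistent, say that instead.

Recomputing the run from the initial state:
step 1: acc = -2
step 2: acc = -2
step 3: acc = 4
step 4: acc = 4
step 5: acc = 4
step 6: acc = 5
step 7: acc = 5
step 8: acc = 12
step 9: acc = 12
step 10: acc = 12
step 11: acc = 12
step 12: acc = 12
step 13: acc = 12
step 14: acc = 12
step 15: acc = 12
The first disagreement with the log is at step 13, where the value should be acc = 12.

step 13, acc = 12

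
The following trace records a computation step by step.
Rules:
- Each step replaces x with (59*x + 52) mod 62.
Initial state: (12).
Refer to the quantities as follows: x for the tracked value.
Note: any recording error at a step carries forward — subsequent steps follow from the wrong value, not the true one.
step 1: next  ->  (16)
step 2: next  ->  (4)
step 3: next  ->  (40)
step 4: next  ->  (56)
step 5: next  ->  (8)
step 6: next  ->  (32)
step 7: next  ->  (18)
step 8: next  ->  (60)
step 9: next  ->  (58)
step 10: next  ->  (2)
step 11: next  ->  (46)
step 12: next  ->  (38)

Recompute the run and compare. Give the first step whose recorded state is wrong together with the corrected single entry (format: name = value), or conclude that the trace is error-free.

Recomputing the run from the initial state:
step 1: x = 16
step 2: x = 4
step 3: x = 40
step 4: x = 56
step 5: x = 8
step 6: x = 28
step 7: x = 30
step 8: x = 24
step 9: x = 42
step 10: x = 50
step 11: x = 26
step 12: x = 36
The first disagreement with the trace is at step 6, where the value should be x = 28.

step 6, x = 28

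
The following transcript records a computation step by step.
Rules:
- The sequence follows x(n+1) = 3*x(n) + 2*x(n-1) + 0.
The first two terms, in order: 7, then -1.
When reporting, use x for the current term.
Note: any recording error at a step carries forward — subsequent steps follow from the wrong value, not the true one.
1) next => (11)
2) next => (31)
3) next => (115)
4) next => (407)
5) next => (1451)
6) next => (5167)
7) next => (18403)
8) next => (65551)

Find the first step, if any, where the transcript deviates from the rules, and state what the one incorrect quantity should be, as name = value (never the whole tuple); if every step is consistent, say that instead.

step 8, x = 65543

step 1: x = 3*(-1) + (2)*(7) + (0) = 11 -> exactly as logged
step 2: x = 3*(11) + (2)*(-1) + (0) = 31 -> confirmed correct
step 3: x = 3*(31) + (2)*(11) + (0) = 115 -> no discrepancy
step 4: x = 3*(115) + (2)*(31) + (0) = 407 -> checks out
step 5: x = 3*(407) + (2)*(115) + (0) = 1451 -> checks out
step 6: x = 3*(1451) + (2)*(407) + (0) = 5167 -> checks out
step 7: x = 3*(5167) + (2)*(1451) + (0) = 18403 -> in agreement
step 8: x = 3*(18403) + (2)*(5167) + (0) = 65543 -> the transcript disagrees here
First deviation found at step 8; the corrected entry is x = 65543.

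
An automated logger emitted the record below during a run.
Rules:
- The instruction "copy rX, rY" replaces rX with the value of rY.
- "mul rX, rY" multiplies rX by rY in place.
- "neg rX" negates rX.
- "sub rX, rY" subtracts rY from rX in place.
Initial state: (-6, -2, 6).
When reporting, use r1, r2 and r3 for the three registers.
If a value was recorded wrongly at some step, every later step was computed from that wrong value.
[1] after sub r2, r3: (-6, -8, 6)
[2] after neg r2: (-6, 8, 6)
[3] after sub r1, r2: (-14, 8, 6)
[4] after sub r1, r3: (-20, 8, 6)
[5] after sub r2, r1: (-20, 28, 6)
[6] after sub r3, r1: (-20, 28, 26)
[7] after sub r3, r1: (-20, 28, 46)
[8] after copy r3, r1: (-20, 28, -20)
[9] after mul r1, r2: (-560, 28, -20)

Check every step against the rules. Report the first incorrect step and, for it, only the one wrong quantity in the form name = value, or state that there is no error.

no error

Recomputing the run from the initial state:
step 1: r1 = -6, r2 = -8, r3 = 6
step 2: r1 = -6, r2 = 8, r3 = 6
step 3: r1 = -14, r2 = 8, r3 = 6
step 4: r1 = -20, r2 = 8, r3 = 6
step 5: r1 = -20, r2 = 28, r3 = 6
step 6: r1 = -20, r2 = 28, r3 = 26
step 7: r1 = -20, r2 = 28, r3 = 46
step 8: r1 = -20, r2 = 28, r3 = -20
step 9: r1 = -560, r2 = 28, r3 = -20
This matches the record at every step.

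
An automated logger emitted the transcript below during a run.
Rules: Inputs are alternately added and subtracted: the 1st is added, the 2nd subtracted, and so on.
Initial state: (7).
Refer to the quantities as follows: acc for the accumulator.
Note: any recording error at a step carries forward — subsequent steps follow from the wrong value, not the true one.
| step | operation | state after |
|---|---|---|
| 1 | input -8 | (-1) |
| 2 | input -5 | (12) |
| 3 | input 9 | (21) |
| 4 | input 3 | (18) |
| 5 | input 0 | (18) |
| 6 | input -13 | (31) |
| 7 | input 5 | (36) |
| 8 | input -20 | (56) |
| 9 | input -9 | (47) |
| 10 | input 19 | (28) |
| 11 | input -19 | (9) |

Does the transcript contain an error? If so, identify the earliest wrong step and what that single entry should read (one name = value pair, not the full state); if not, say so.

1. acc = 7 + -8 = -1 (checks out)
2. acc = -1 - -5 = 4 (the recorded entry deviates here)
The earliest wrong entry is at step 2: it should read acc = 4.

step 2, acc = 4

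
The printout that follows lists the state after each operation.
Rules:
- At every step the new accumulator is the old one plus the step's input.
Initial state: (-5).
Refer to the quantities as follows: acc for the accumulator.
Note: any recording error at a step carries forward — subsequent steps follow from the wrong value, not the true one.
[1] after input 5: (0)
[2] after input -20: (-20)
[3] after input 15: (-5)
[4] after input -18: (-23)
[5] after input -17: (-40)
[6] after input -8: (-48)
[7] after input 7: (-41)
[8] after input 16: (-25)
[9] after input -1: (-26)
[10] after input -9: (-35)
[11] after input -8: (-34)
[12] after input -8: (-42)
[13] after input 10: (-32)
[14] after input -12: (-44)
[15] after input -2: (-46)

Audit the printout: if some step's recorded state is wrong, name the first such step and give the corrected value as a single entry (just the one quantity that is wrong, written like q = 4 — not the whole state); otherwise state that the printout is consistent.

step 1: acc = -5 + 5 = 0 -> exactly as logged
step 2: acc = 0 + -20 = -20 -> verified
step 3: acc = -20 + 15 = -5 -> consistent with the printout
step 4: acc = -5 + -18 = -23 -> agrees with the printout
step 5: acc = -23 + -17 = -40 -> no discrepancy
step 6: acc = -40 + -8 = -48 -> confirmed correct
step 7: acc = -48 + 7 = -41 -> same as recorded
step 8: acc = -41 + 16 = -25 -> consistent with the printout
step 9: acc = -25 + -1 = -26 -> matches
step 10: acc = -26 + -9 = -35 -> in agreement
step 11: acc = -35 + -8 = -43 -> not what was recorded
So the first discrepancy is step 11, where the right value is acc = -43.

step 11, acc = -43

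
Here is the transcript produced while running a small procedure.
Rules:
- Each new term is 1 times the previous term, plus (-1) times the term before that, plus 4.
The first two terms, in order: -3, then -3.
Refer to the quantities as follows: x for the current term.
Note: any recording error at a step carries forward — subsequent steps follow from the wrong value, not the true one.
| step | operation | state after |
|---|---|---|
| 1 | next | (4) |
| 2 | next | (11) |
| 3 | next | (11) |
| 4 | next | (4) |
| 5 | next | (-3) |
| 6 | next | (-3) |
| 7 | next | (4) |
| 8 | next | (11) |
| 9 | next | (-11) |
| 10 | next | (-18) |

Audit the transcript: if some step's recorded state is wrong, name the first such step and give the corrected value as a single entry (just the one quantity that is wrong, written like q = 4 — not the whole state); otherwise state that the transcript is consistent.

step 9, x = 11

1. x = 1*(-3) + (-1)*(-3) + (4) = 4 (verified)
2. x = 1*(4) + (-1)*(-3) + (4) = 11 (in agreement)
3. x = 1*(11) + (-1)*(4) + (4) = 11 (matches)
4. x = 1*(11) + (-1)*(11) + (4) = 4 (verified)
5. x = 1*(4) + (-1)*(11) + (4) = -3 (in agreement)
6. x = 1*(-3) + (-1)*(4) + (4) = -3 (matches)
7. x = 1*(-3) + (-1)*(-3) + (4) = 4 (agrees with the transcript)
8. x = 1*(4) + (-1)*(-3) + (4) = 11 (verified)
9. x = 1*(11) + (-1)*(4) + (4) = 11 (first mismatch against the transcript)
So the first discrepancy is step 9, where the right value is x = 11.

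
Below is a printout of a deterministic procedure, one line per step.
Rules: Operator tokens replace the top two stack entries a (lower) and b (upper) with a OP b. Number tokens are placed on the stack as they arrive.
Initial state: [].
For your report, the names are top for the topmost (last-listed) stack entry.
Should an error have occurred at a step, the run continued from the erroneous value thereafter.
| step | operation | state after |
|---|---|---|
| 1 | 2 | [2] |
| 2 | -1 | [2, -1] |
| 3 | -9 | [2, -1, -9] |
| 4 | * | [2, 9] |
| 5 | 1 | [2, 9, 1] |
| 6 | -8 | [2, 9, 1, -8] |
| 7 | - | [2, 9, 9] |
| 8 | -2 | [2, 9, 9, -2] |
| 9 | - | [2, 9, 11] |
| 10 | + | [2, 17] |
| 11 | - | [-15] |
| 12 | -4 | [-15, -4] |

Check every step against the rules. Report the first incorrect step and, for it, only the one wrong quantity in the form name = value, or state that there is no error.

Recomputing the run from the initial state:
step 1: [2]
step 2: [2, -1]
step 3: [2, -1, -9]
step 4: [2, 9]
step 5: [2, 9, 1]
step 6: [2, 9, 1, -8]
step 7: [2, 9, 9]
step 8: [2, 9, 9, -2]
step 9: [2, 9, 11]
step 10: [2, 20]
step 11: [-18]
step 12: [-18, -4]
The first disagreement with the printout is at step 10, where the value should be top = 20.

step 10, top = 20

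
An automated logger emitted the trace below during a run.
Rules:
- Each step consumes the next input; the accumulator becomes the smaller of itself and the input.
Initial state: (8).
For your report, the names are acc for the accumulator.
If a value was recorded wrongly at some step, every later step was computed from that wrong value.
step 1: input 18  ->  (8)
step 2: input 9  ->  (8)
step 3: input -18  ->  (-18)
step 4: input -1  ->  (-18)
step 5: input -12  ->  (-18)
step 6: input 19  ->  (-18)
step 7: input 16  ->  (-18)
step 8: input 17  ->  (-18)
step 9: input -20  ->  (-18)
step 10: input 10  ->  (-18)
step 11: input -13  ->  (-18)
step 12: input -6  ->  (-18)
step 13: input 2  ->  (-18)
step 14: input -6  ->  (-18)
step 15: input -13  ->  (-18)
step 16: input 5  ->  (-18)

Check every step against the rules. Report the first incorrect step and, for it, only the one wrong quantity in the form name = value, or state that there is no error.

step 9, acc = -20

1. acc = min(8, 18) = 8 (checks out)
2. acc = min(8, 9) = 8 (agrees with the trace)
3. acc = min(8, -18) = -18 (exactly as logged)
4. acc = min(-18, -1) = -18 (in agreement)
5. acc = min(-18, -12) = -18 (exactly as logged)
6. acc = min(-18, 19) = -18 (no discrepancy)
7. acc = min(-18, 16) = -18 (no discrepancy)
8. acc = min(-18, 17) = -18 (verified)
9. acc = min(-18, -20) = -20 (a discrepancy with the trace)
So the first discrepancy is step 9, where the right value is acc = -20.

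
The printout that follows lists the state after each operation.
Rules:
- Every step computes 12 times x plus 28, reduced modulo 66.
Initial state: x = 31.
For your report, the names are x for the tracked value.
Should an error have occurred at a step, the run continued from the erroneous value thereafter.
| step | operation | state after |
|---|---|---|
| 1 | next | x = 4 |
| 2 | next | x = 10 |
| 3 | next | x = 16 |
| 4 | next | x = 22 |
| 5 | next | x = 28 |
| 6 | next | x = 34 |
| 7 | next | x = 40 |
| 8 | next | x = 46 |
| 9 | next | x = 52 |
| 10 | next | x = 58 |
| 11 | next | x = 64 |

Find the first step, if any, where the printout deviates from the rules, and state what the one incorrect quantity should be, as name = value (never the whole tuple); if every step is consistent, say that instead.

no error

1. x = (12*31 + 28) mod 66 = 4 (matches)
2. x = (12*4 + 28) mod 66 = 10 (in agreement)
3. x = (12*10 + 28) mod 66 = 16 (exactly as logged)
4. x = (12*16 + 28) mod 66 = 22 (confirmed correct)
5. x = (12*22 + 28) mod 66 = 28 (consistent with the printout)
6. x = (12*28 + 28) mod 66 = 34 (consistent with the printout)
7. x = (12*34 + 28) mod 66 = 40 (no discrepancy)
8. x = (12*40 + 28) mod 66 = 46 (same as recorded)
9. x = (12*46 + 28) mod 66 = 52 (exactly as logged)
10. x = (12*52 + 28) mod 66 = 58 (no discrepancy)
11. x = (12*58 + 28) mod 66 = 64 (consistent with the printout)
Every step is consistent.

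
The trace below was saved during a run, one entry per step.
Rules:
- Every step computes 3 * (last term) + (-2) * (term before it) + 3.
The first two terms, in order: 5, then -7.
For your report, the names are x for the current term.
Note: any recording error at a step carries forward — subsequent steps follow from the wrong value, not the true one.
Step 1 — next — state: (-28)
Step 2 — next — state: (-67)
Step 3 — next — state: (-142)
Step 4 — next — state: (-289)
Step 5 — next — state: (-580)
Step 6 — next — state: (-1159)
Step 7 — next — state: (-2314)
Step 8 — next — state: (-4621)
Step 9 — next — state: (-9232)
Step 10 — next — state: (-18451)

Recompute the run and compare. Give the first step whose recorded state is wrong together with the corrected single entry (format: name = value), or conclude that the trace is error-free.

Recomputing the run from the initial state:
step 1: x = -28
step 2: x = -67
step 3: x = -142
step 4: x = -289
step 5: x = -580
step 6: x = -1159
step 7: x = -2314
step 8: x = -4621
step 9: x = -9232
step 10: x = -18451
This matches the trace at every step.

no error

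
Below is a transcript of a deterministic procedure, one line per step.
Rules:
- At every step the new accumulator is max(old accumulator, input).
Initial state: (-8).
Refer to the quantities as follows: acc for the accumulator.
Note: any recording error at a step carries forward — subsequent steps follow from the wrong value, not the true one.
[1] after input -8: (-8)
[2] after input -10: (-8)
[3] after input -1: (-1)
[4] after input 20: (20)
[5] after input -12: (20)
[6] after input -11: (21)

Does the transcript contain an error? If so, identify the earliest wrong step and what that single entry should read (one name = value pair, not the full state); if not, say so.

step 6, acc = 20

step 1: acc = max(-8, -8) = -8 -> exactly as logged
step 2: acc = max(-8, -10) = -8 -> consistent with the transcript
step 3: acc = max(-8, -1) = -1 -> no discrepancy
step 4: acc = max(-1, 20) = 20 -> no discrepancy
step 5: acc = max(20, -12) = 20 -> no discrepancy
step 6: acc = max(20, -11) = 20 -> the recorded entry deviates here
So the first discrepancy is step 6, where the right value is acc = 20.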